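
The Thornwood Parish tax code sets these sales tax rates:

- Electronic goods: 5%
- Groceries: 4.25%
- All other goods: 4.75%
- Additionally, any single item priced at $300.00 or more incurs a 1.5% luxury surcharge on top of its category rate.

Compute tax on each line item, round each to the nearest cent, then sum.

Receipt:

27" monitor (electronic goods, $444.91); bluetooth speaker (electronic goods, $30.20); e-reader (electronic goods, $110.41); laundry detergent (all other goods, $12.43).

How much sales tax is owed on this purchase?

27" monitor $444.91: electronic goods → 5% + 1.5% surcharge = 6.5% → $28.92
Bluetooth speaker $30.20: electronic goods → 5% → $1.51
E-reader $110.41: electronic goods → 5% → $5.52
Laundry detergent $12.43: all other goods → 4.75% → $0.59
Total tax = $28.92 + $1.51 + $5.52 + $0.59 = $36.54

$36.54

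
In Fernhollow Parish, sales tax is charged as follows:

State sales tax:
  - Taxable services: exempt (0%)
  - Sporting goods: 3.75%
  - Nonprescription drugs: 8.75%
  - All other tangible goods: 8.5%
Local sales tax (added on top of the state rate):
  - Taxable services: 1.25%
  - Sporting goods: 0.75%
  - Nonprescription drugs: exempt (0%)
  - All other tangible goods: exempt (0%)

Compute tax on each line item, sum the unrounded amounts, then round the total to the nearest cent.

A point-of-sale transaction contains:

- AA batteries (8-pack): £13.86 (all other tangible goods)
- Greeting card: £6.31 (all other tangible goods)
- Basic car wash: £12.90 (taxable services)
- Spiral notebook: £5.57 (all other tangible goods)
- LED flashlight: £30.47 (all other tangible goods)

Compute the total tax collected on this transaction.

AA batteries (8-pack) £13.86: all other tangible goods → 8.5% + 0% local = 8.5% → £1.1781
Greeting card £6.31: all other tangible goods → 8.5% + 0% local = 8.5% → £0.53635
Basic car wash £12.90: taxable services → 0% + 1.25% local = 1.25% → £0.16125
Spiral notebook £5.57: all other tangible goods → 8.5% + 0% local = 8.5% → £0.47345
LED flashlight £30.47: all other tangible goods → 8.5% + 0% local = 8.5% → £2.58995
Unrounded tax sum = £4.9391 → £4.94

£4.94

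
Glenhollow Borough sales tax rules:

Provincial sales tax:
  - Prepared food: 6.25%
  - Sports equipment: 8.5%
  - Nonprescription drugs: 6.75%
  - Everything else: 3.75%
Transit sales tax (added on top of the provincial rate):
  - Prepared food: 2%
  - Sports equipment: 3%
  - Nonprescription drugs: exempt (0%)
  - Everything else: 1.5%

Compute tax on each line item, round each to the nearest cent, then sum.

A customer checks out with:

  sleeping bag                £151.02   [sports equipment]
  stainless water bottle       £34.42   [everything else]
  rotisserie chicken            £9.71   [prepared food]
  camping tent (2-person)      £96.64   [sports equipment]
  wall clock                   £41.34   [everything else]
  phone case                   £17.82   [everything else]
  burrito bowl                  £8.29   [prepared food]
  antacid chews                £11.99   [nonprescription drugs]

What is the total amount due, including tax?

£406.92

Sleeping bag £151.02: sports equipment → 8.5% + 3% transit = 11.5% → £17.37
Stainless water bottle £34.42: everything else → 3.75% + 1.5% transit = 5.25% → £1.81
Rotisserie chicken £9.71: prepared food → 6.25% + 2% transit = 8.25% → £0.80
Camping tent (2-person) £96.64: sports equipment → 8.5% + 3% transit = 11.5% → £11.11
Wall clock £41.34: everything else → 3.75% + 1.5% transit = 5.25% → £2.17
Phone case £17.82: everything else → 3.75% + 1.5% transit = 5.25% → £0.94
Burrito bowl £8.29: prepared food → 6.25% + 2% transit = 8.25% → £0.68
Antacid chews £11.99: nonprescription drugs → 6.75% + 0% transit = 6.75% → £0.81
Subtotal = £371.23; tax = £35.69; total due = £406.92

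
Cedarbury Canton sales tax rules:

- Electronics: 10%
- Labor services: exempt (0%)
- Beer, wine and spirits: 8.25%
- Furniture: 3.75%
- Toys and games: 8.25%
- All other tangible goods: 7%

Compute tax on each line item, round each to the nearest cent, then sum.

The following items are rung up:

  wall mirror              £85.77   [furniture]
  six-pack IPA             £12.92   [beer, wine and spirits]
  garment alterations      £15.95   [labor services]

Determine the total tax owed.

Wall mirror £85.77: furniture → 3.75% → £3.22
Six-pack IPA £12.92: beer, wine and spirits → 8.25% → £1.07
Garment alterations £15.95: labor services → 0% → £0.00
Total tax = £3.22 + £1.07 = £4.29

£4.29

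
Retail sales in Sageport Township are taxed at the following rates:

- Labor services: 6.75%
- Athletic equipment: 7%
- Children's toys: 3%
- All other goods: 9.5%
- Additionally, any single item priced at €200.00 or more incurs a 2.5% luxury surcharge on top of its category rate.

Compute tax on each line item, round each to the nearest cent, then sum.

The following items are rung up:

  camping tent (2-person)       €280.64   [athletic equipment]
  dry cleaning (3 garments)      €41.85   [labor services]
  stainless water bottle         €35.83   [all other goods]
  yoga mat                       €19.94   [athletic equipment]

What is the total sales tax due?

Camping tent (2-person) €280.64: athletic equipment → 7% + 2.5% surcharge = 9.5% → €26.66
Dry cleaning (3 garments) €41.85: labor services → 6.75% → €2.82
Stainless water bottle €35.83: all other goods → 9.5% → €3.40
Yoga mat €19.94: athletic equipment → 7% → €1.40
Total tax = €26.66 + €2.82 + €3.40 + €1.40 = €34.28

€34.28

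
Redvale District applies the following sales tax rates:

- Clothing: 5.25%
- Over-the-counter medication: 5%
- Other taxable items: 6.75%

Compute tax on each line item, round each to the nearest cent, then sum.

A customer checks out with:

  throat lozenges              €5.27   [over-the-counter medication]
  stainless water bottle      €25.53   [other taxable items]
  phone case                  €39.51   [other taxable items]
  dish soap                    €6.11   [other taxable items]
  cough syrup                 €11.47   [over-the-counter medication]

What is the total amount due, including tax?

€93.52

Throat lozenges €5.27: over-the-counter medication → 5% → €0.26
Stainless water bottle €25.53: other taxable items → 6.75% → €1.72
Phone case €39.51: other taxable items → 6.75% → €2.67
Dish soap €6.11: other taxable items → 6.75% → €0.41
Cough syrup €11.47: over-the-counter medication → 5% → €0.57
Subtotal = €87.89; tax = €5.63; total due = €93.52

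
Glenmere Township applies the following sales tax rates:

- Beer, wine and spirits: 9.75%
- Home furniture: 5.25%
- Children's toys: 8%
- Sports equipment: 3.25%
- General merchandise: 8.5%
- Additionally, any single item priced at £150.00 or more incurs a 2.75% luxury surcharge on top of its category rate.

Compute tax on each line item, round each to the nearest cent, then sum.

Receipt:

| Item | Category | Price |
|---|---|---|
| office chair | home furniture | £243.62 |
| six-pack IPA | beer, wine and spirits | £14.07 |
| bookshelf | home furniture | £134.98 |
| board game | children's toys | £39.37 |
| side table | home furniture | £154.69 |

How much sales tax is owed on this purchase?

£43.48

Office chair £243.62: home furniture → 5.25% + 2.75% surcharge = 8% → £19.49
Six-pack IPA £14.07: beer, wine and spirits → 9.75% → £1.37
Bookshelf £134.98: home furniture → 5.25% → £7.09
Board game £39.37: children's toys → 8% → £3.15
Side table £154.69: home furniture → 5.25% + 2.75% surcharge = 8% → £12.38
Total tax = £19.49 + £1.37 + £7.09 + £3.15 + £12.38 = £43.48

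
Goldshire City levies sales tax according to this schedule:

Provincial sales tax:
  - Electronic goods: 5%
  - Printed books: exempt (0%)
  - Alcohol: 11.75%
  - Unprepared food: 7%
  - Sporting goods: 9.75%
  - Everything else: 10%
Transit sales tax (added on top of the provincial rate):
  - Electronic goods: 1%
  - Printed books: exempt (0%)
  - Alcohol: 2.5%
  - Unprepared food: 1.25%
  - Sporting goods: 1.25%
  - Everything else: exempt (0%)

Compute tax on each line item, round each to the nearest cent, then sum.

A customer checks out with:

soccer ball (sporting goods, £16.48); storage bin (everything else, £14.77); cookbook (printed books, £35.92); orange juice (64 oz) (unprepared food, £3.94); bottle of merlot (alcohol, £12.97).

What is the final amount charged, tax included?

£89.55

Soccer ball £16.48: sporting goods → 9.75% + 1.25% transit = 11% → £1.81
Storage bin £14.77: everything else → 10% + 0% transit = 10% → £1.48
Cookbook £35.92: printed books → 0% + 0% transit = 0% → £0.00
Orange juice (64 oz) £3.94: unprepared food → 7% + 1.25% transit = 8.25% → £0.33
Bottle of merlot £12.97: alcohol → 11.75% + 2.5% transit = 14.25% → £1.85
Subtotal = £84.08; tax = £5.47; total due = £89.55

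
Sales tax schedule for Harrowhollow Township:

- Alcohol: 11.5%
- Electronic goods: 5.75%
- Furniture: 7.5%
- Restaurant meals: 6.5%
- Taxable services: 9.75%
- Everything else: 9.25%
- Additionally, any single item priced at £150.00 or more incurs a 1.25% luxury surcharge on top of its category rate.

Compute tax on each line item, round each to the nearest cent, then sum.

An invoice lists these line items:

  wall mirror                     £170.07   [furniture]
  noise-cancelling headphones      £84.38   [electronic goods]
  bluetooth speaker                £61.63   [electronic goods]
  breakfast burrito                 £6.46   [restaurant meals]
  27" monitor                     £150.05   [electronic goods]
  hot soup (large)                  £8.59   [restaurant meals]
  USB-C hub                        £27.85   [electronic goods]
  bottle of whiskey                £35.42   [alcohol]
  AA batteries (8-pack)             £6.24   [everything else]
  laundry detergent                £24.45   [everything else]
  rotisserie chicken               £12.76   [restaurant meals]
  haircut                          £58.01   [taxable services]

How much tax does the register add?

Wall mirror £170.07: furniture → 7.5% + 1.25% surcharge = 8.75% → £14.88
Noise-cancelling headphones £84.38: electronic goods → 5.75% → £4.85
Bluetooth speaker £61.63: electronic goods → 5.75% → £3.54
Breakfast burrito £6.46: restaurant meals → 6.5% → £0.42
27" monitor £150.05: electronic goods → 5.75% + 1.25% surcharge = 7% → £10.50
Hot soup (large) £8.59: restaurant meals → 6.5% → £0.56
USB-C hub £27.85: electronic goods → 5.75% → £1.60
Bottle of whiskey £35.42: alcohol → 11.5% → £4.07
AA batteries (8-pack) £6.24: everything else → 9.25% → £0.58
Laundry detergent £24.45: everything else → 9.25% → £2.26
Rotisserie chicken £12.76: restaurant meals → 6.5% → £0.83
Haircut £58.01: taxable services → 9.75% → £5.66
Total tax = £14.88 + £4.85 + £3.54 + £0.42 + £10.50 + £0.56 + £1.60 + £4.07 + £0.58 + £2.26 + £0.83 + £5.66 = £49.75

£49.75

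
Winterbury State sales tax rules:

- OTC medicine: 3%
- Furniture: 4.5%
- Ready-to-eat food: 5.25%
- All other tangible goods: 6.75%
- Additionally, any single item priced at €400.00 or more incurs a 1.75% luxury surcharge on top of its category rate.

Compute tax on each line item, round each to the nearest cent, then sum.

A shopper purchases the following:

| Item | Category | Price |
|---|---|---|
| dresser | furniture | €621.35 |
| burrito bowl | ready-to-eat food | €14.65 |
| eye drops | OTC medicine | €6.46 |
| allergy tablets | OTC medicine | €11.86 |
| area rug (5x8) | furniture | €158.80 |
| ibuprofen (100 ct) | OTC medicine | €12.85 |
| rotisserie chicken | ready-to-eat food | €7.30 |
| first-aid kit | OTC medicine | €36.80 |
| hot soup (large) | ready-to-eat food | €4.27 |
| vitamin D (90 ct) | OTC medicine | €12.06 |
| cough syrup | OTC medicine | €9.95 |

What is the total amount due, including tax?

Dresser €621.35: furniture → 4.5% + 1.75% surcharge = 6.25% → €38.83
Burrito bowl €14.65: ready-to-eat food → 5.25% → €0.77
Eye drops €6.46: OTC medicine → 3% → €0.19
Allergy tablets €11.86: OTC medicine → 3% → €0.36
Area rug (5x8) €158.80: furniture → 4.5% → €7.15
Ibuprofen (100 ct) €12.85: OTC medicine → 3% → €0.39
Rotisserie chicken €7.30: ready-to-eat food → 5.25% → €0.38
First-aid kit €36.80: OTC medicine → 3% → €1.10
Hot soup (large) €4.27: ready-to-eat food → 5.25% → €0.22
Vitamin D (90 ct) €12.06: OTC medicine → 3% → €0.36
Cough syrup €9.95: OTC medicine → 3% → €0.30
Subtotal = €896.35; tax = €50.05; total due = €946.40

€946.40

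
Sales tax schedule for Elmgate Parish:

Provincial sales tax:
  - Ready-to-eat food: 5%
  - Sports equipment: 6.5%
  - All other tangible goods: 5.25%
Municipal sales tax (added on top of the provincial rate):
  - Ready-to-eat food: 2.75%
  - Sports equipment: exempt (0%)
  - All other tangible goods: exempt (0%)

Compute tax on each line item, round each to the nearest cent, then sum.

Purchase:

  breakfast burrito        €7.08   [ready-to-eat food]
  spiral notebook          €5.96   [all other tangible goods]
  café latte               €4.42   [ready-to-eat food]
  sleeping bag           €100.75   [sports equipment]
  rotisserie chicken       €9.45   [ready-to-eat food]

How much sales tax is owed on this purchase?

Breakfast burrito €7.08: ready-to-eat food → 5% + 2.75% municipal = 7.75% → €0.55
Spiral notebook €5.96: all other tangible goods → 5.25% + 0% municipal = 5.25% → €0.31
Café latte €4.42: ready-to-eat food → 5% + 2.75% municipal = 7.75% → €0.34
Sleeping bag €100.75: sports equipment → 6.5% + 0% municipal = 6.5% → €6.55
Rotisserie chicken €9.45: ready-to-eat food → 5% + 2.75% municipal = 7.75% → €0.73
Total tax = €0.55 + €0.31 + €0.34 + €6.55 + €0.73 = €8.48

€8.48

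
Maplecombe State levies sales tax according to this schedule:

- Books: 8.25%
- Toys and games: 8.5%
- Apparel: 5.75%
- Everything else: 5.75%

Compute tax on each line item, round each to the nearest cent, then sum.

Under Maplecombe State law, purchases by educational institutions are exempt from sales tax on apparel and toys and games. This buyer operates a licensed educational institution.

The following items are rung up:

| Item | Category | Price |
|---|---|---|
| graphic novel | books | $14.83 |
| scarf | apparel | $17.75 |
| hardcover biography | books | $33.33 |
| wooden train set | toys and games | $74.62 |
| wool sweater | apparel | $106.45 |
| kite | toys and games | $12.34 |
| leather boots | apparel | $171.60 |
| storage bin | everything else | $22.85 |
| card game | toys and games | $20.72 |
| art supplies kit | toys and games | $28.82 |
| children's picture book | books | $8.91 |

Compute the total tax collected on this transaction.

$6.02

Graphic novel $14.83: books → 8.25% → $1.22
Scarf $17.75: apparel, buyer-exempt → 0% → $0.00
Hardcover biography $33.33: books → 8.25% → $2.75
Wooden train set $74.62: toys and games, buyer-exempt → 0% → $0.00
Wool sweater $106.45: apparel, buyer-exempt → 0% → $0.00
Kite $12.34: toys and games, buyer-exempt → 0% → $0.00
Leather boots $171.60: apparel, buyer-exempt → 0% → $0.00
Storage bin $22.85: everything else → 5.75% → $1.31
Card game $20.72: toys and games, buyer-exempt → 0% → $0.00
Art supplies kit $28.82: toys and games, buyer-exempt → 0% → $0.00
Children's picture book $8.91: books → 8.25% → $0.74
Total tax = $1.22 + $2.75 + $1.31 + $0.74 = $6.02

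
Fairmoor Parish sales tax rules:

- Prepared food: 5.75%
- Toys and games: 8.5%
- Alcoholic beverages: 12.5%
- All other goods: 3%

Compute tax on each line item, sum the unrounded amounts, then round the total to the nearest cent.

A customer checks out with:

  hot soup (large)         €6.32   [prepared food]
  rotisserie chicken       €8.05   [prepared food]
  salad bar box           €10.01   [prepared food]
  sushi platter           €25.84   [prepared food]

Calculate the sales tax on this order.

Hot soup (large) €6.32: prepared food → 5.75% → €0.3634
Rotisserie chicken €8.05: prepared food → 5.75% → €0.462875
Salad bar box €10.01: prepared food → 5.75% → €0.575575
Sushi platter €25.84: prepared food → 5.75% → €1.4858
Unrounded tax sum = €2.88765 → €2.89

€2.89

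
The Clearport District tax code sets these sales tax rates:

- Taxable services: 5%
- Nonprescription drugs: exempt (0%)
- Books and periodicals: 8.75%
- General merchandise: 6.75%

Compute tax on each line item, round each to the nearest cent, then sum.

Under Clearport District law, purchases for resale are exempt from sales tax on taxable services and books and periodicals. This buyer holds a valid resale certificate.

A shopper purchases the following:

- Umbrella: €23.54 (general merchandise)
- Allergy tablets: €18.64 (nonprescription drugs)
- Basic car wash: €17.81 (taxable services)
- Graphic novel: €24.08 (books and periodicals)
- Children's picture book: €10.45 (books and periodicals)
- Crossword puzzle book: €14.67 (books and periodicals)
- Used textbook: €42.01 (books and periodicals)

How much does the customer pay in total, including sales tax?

Umbrella €23.54: general merchandise → 6.75% → €1.59
Allergy tablets €18.64: nonprescription drugs → 0% → €0.00
Basic car wash €17.81: taxable services, buyer-exempt → 0% → €0.00
Graphic novel €24.08: books and periodicals, buyer-exempt → 0% → €0.00
Children's picture book €10.45: books and periodicals, buyer-exempt → 0% → €0.00
Crossword puzzle book €14.67: books and periodicals, buyer-exempt → 0% → €0.00
Used textbook €42.01: books and periodicals, buyer-exempt → 0% → €0.00
Subtotal = €151.20; tax = €1.59; total due = €152.79

€152.79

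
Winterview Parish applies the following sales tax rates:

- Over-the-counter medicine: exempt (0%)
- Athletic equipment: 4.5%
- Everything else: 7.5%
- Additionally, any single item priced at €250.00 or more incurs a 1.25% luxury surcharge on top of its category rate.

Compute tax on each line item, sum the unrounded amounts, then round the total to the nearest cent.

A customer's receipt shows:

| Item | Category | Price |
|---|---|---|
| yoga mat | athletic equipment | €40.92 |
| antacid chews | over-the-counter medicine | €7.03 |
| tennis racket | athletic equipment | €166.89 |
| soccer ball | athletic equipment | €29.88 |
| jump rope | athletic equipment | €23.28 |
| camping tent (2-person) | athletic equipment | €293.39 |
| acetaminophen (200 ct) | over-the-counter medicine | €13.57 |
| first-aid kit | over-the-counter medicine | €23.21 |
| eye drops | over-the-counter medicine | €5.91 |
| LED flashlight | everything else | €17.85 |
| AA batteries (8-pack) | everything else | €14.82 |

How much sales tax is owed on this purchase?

€31.06

Yoga mat €40.92: athletic equipment → 4.5% → €1.8414
Antacid chews €7.03: over-the-counter medicine → 0% → €0.00
Tennis racket €166.89: athletic equipment → 4.5% → €7.51005
Soccer ball €29.88: athletic equipment → 4.5% → €1.3446
Jump rope €23.28: athletic equipment → 4.5% → €1.0476
Camping tent (2-person) €293.39: athletic equipment → 4.5% + 1.25% surcharge = 5.75% → €16.869925
Acetaminophen (200 ct) €13.57: over-the-counter medicine → 0% → €0.00
First-aid kit €23.21: over-the-counter medicine → 0% → €0.00
Eye drops €5.91: over-the-counter medicine → 0% → €0.00
LED flashlight €17.85: everything else → 7.5% → €1.33875
AA batteries (8-pack) €14.82: everything else → 7.5% → €1.1115
Unrounded tax sum = €31.063825 → €31.06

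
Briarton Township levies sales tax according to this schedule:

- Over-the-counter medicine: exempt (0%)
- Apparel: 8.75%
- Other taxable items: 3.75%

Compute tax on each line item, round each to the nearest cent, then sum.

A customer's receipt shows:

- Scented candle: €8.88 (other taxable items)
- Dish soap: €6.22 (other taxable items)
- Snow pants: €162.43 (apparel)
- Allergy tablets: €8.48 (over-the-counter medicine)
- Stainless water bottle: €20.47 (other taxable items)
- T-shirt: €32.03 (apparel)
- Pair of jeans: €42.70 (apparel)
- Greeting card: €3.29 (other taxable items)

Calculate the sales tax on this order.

Scented candle €8.88: other taxable items → 3.75% → €0.33
Dish soap €6.22: other taxable items → 3.75% → €0.23
Snow pants €162.43: apparel → 8.75% → €14.21
Allergy tablets €8.48: over-the-counter medicine → 0% → €0.00
Stainless water bottle €20.47: other taxable items → 3.75% → €0.77
T-shirt €32.03: apparel → 8.75% → €2.80
Pair of jeans €42.70: apparel → 8.75% → €3.74
Greeting card €3.29: other taxable items → 3.75% → €0.12
Total tax = €0.33 + €0.23 + €14.21 + €0.77 + €2.80 + €3.74 + €0.12 = €22.20

€22.20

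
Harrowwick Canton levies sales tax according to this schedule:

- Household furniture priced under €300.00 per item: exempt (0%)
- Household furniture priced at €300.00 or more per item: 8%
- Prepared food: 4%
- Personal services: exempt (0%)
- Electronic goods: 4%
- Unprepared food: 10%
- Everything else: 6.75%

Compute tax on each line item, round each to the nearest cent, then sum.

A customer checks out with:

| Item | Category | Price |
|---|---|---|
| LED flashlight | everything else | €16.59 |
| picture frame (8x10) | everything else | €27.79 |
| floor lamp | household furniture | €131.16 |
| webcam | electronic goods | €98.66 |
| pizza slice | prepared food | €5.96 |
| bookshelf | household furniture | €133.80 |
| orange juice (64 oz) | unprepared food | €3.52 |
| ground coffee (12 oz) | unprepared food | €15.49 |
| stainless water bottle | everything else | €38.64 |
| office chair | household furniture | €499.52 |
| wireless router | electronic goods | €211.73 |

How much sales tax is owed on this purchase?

€60.13

LED flashlight €16.59: everything else → 6.75% → €1.12
Picture frame (8x10) €27.79: everything else → 6.75% → €1.88
Floor lamp €131.16: household furniture, under €300.00 → 0% → €0.00
Webcam €98.66: electronic goods → 4% → €3.95
Pizza slice €5.96: prepared food → 4% → €0.24
Bookshelf €133.80: household furniture, under €300.00 → 0% → €0.00
Orange juice (64 oz) €3.52: unprepared food → 10% → €0.35
Ground coffee (12 oz) €15.49: unprepared food → 10% → €1.55
Stainless water bottle €38.64: everything else → 6.75% → €2.61
Office chair €499.52: household furniture, €300.00 or more → 8% → €39.96
Wireless router €211.73: electronic goods → 4% → €8.47
Total tax = €1.12 + €1.88 + €3.95 + €0.24 + €0.35 + €1.55 + €2.61 + €39.96 + €8.47 = €60.13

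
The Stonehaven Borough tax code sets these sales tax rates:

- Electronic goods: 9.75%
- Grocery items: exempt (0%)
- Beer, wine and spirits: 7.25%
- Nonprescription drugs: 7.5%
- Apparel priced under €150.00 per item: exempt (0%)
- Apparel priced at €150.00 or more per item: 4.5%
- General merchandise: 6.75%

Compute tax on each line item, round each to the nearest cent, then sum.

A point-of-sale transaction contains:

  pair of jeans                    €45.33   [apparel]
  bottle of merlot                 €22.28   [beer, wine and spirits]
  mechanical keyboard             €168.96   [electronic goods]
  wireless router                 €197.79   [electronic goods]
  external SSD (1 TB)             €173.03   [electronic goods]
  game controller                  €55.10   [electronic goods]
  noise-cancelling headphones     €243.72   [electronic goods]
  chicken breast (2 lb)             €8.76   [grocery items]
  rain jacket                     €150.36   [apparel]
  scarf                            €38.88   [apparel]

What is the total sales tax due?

Pair of jeans €45.33: apparel, under €150.00 → 0% → €0.00
Bottle of merlot €22.28: beer, wine and spirits → 7.25% → €1.62
Mechanical keyboard €168.96: electronic goods → 9.75% → €16.47
Wireless router €197.79: electronic goods → 9.75% → €19.28
External SSD (1 TB) €173.03: electronic goods → 9.75% → €16.87
Game controller €55.10: electronic goods → 9.75% → €5.37
Noise-cancelling headphones €243.72: electronic goods → 9.75% → €23.76
Chicken breast (2 lb) €8.76: grocery items → 0% → €0.00
Rain jacket €150.36: apparel, €150.00 or more → 4.5% → €6.77
Scarf €38.88: apparel, under €150.00 → 0% → €0.00
Total tax = €1.62 + €16.47 + €19.28 + €16.87 + €5.37 + €23.76 + €6.77 = €90.14

€90.14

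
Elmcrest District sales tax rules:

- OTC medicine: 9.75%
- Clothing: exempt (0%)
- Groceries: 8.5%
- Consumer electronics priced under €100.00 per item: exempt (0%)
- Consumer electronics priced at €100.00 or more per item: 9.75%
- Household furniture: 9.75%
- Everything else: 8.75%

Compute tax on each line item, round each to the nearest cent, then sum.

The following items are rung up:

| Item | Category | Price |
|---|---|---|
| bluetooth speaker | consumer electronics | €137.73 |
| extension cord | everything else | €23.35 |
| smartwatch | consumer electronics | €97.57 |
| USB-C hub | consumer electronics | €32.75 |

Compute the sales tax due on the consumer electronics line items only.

€13.43

Bluetooth speaker €137.73: consumer electronics, €100.00 or more → 9.75% → €13.43
Smartwatch €97.57: consumer electronics, under €100.00 → 0% → €0.00
USB-C hub €32.75: consumer electronics, under €100.00 → 0% → €0.00
Tax on consumer electronics = €13.43 + €0.00 + €0.00 = €13.43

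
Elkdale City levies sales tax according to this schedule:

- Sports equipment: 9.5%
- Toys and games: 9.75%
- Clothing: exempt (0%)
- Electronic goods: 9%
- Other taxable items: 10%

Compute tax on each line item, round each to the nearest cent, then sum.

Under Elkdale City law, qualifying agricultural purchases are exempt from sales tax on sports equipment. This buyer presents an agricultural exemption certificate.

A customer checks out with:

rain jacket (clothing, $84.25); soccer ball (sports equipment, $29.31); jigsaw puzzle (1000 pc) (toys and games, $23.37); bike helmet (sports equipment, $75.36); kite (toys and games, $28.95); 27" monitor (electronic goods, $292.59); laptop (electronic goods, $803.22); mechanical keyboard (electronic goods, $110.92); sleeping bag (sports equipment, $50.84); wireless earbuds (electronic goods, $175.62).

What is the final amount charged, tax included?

$1803.94

Rain jacket $84.25: clothing → 0% → $0.00
Soccer ball $29.31: sports equipment, buyer-exempt → 0% → $0.00
Jigsaw puzzle (1000 pc) $23.37: toys and games → 9.75% → $2.28
Bike helmet $75.36: sports equipment, buyer-exempt → 0% → $0.00
Kite $28.95: toys and games → 9.75% → $2.82
27" monitor $292.59: electronic goods → 9% → $26.33
Laptop $803.22: electronic goods → 9% → $72.29
Mechanical keyboard $110.92: electronic goods → 9% → $9.98
Sleeping bag $50.84: sports equipment, buyer-exempt → 0% → $0.00
Wireless earbuds $175.62: electronic goods → 9% → $15.81
Subtotal = $1674.43; tax = $129.51; total due = $1803.94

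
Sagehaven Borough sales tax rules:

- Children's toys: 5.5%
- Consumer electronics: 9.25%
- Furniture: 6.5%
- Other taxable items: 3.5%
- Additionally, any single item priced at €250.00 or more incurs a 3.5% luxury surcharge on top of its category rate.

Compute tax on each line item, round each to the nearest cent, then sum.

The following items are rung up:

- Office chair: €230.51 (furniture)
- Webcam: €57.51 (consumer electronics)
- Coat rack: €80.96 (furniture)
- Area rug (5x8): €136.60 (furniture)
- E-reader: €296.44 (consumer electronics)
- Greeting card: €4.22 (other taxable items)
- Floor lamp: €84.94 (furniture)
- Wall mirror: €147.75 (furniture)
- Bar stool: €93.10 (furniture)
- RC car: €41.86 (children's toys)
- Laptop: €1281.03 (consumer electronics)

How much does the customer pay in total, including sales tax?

Office chair €230.51: furniture → 6.5% → €14.98
Webcam €57.51: consumer electronics → 9.25% → €5.32
Coat rack €80.96: furniture → 6.5% → €5.26
Area rug (5x8) €136.60: furniture → 6.5% → €8.88
E-reader €296.44: consumer electronics → 9.25% + 3.5% surcharge = 12.75% → €37.80
Greeting card €4.22: other taxable items → 3.5% → €0.15
Floor lamp €84.94: furniture → 6.5% → €5.52
Wall mirror €147.75: furniture → 6.5% → €9.60
Bar stool €93.10: furniture → 6.5% → €6.05
RC car €41.86: children's toys → 5.5% → €2.30
Laptop €1281.03: consumer electronics → 9.25% + 3.5% surcharge = 12.75% → €163.33
Subtotal = €2454.92; tax = €259.19; total due = €2714.11

€2714.11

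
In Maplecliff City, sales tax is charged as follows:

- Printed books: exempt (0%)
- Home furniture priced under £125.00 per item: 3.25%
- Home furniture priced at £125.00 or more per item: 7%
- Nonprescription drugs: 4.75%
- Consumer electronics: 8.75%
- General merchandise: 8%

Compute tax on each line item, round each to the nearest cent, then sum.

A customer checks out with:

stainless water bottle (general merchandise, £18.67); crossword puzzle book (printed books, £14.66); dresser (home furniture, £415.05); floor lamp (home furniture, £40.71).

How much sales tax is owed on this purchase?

Stainless water bottle £18.67: general merchandise → 8% → £1.49
Crossword puzzle book £14.66: printed books → 0% → £0.00
Dresser £415.05: home furniture, £125.00 or more → 7% → £29.05
Floor lamp £40.71: home furniture, under £125.00 → 3.25% → £1.32
Total tax = £1.49 + £29.05 + £1.32 = £31.86

£31.86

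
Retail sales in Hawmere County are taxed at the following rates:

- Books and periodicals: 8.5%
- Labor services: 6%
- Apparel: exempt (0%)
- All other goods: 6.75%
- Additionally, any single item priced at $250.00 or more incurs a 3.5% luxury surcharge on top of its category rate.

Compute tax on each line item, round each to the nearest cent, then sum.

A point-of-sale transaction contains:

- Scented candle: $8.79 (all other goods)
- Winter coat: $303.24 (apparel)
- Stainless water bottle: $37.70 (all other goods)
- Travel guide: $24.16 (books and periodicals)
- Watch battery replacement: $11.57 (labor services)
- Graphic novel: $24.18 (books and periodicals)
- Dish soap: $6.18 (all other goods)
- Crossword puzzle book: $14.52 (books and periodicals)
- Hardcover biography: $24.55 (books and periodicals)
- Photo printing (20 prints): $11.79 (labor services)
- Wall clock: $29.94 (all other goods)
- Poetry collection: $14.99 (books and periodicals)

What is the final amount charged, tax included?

Scented candle $8.79: all other goods → 6.75% → $0.59
Winter coat $303.24: apparel → 0% + 3.5% surcharge = 3.5% → $10.61
Stainless water bottle $37.70: all other goods → 6.75% → $2.54
Travel guide $24.16: books and periodicals → 8.5% → $2.05
Watch battery replacement $11.57: labor services → 6% → $0.69
Graphic novel $24.18: books and periodicals → 8.5% → $2.06
Dish soap $6.18: all other goods → 6.75% → $0.42
Crossword puzzle book $14.52: books and periodicals → 8.5% → $1.23
Hardcover biography $24.55: books and periodicals → 8.5% → $2.09
Photo printing (20 prints) $11.79: labor services → 6% → $0.71
Wall clock $29.94: all other goods → 6.75% → $2.02
Poetry collection $14.99: books and periodicals → 8.5% → $1.27
Subtotal = $511.61; tax = $26.28; total due = $537.89

$537.89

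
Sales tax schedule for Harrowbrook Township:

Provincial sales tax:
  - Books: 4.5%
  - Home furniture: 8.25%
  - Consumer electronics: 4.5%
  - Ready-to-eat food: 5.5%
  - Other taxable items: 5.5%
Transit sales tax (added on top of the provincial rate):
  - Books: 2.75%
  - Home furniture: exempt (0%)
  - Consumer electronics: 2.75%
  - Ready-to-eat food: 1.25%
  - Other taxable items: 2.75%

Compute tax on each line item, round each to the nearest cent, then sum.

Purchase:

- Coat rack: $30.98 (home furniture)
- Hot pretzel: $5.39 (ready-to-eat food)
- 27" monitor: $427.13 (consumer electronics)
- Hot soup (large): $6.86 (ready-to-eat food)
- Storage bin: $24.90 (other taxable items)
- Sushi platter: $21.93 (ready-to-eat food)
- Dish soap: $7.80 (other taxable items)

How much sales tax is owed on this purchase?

Coat rack $30.98: home furniture → 8.25% + 0% transit = 8.25% → $2.56
Hot pretzel $5.39: ready-to-eat food → 5.5% + 1.25% transit = 6.75% → $0.36
27" monitor $427.13: consumer electronics → 4.5% + 2.75% transit = 7.25% → $30.97
Hot soup (large) $6.86: ready-to-eat food → 5.5% + 1.25% transit = 6.75% → $0.46
Storage bin $24.90: other taxable items → 5.5% + 2.75% transit = 8.25% → $2.05
Sushi platter $21.93: ready-to-eat food → 5.5% + 1.25% transit = 6.75% → $1.48
Dish soap $7.80: other taxable items → 5.5% + 2.75% transit = 8.25% → $0.64
Total tax = $2.56 + $0.36 + $30.97 + $0.46 + $2.05 + $1.48 + $0.64 = $38.52

$38.52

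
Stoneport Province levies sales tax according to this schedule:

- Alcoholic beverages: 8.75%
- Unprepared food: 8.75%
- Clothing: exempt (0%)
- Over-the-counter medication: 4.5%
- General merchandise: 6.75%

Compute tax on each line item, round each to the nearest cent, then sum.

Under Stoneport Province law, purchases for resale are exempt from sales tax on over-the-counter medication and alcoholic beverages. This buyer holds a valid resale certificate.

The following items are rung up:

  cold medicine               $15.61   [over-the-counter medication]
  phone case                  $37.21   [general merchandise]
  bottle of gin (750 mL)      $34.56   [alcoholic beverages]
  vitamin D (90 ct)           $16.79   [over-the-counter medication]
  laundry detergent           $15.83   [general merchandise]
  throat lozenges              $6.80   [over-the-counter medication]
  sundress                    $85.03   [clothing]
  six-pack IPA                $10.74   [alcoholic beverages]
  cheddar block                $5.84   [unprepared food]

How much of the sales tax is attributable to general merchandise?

$3.58

Phone case $37.21: general merchandise → 6.75% → $2.51
Laundry detergent $15.83: general merchandise → 6.75% → $1.07
Tax on general merchandise = $2.51 + $1.07 = $3.58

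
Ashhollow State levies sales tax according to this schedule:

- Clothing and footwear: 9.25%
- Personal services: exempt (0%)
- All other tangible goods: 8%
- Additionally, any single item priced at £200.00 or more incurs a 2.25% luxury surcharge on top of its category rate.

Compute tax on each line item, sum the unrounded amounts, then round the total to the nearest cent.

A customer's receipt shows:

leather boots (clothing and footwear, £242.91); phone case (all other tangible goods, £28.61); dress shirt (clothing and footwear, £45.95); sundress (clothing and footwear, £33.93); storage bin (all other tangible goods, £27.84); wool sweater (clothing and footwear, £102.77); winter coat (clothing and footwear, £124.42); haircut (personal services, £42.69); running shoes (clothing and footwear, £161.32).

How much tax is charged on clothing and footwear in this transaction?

Leather boots £242.91: clothing and footwear → 9.25% + 2.25% surcharge = 11.5% → £27.93465
Dress shirt £45.95: clothing and footwear → 9.25% → £4.250375
Sundress £33.93: clothing and footwear → 9.25% → £3.138525
Wool sweater £102.77: clothing and footwear → 9.25% → £9.506225
Winter coat £124.42: clothing and footwear → 9.25% → £11.50885
Running shoes £161.32: clothing and footwear → 9.25% → £14.9221
Tax on clothing and footwear: unrounded sum = £71.260725 → £71.26

£71.26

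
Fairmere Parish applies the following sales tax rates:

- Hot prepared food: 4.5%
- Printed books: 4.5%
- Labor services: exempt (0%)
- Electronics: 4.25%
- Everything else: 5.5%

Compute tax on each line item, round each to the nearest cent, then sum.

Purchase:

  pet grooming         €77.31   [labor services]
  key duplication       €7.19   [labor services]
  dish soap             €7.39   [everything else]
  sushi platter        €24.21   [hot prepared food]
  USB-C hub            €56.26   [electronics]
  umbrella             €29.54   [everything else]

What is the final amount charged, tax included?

Pet grooming €77.31: labor services → 0% → €0.00
Key duplication €7.19: labor services → 0% → €0.00
Dish soap €7.39: everything else → 5.5% → €0.41
Sushi platter €24.21: hot prepared food → 4.5% → €1.09
USB-C hub €56.26: electronics → 4.25% → €2.39
Umbrella €29.54: everything else → 5.5% → €1.62
Subtotal = €201.90; tax = €5.51; total due = €207.41

€207.41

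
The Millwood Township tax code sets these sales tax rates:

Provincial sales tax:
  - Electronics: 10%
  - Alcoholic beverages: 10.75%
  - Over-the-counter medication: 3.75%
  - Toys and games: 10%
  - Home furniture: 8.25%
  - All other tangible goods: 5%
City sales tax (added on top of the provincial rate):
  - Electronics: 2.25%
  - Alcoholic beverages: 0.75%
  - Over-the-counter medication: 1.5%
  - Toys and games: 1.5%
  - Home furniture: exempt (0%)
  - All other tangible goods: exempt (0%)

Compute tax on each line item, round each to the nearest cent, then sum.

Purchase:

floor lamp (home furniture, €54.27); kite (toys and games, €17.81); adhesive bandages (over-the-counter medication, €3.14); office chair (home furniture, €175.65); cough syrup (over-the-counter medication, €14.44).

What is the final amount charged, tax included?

Floor lamp €54.27: home furniture → 8.25% + 0% city = 8.25% → €4.48
Kite €17.81: toys and games → 10% + 1.5% city = 11.5% → €2.05
Adhesive bandages €3.14: over-the-counter medication → 3.75% + 1.5% city = 5.25% → €0.16
Office chair €175.65: home furniture → 8.25% + 0% city = 8.25% → €14.49
Cough syrup €14.44: over-the-counter medication → 3.75% + 1.5% city = 5.25% → €0.76
Subtotal = €265.31; tax = €21.94; total due = €287.25

€287.25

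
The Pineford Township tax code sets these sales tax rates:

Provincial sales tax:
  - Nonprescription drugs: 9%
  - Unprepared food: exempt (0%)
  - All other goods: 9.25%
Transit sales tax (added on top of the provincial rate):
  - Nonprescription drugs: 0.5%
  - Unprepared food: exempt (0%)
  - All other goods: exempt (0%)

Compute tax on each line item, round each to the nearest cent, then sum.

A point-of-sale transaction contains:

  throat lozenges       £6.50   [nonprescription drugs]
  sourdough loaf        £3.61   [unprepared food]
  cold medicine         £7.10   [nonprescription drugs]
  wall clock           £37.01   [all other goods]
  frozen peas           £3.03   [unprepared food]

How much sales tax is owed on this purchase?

£4.71

Throat lozenges £6.50: nonprescription drugs → 9% + 0.5% transit = 9.5% → £0.62
Sourdough loaf £3.61: unprepared food → 0% + 0% transit = 0% → £0.00
Cold medicine £7.10: nonprescription drugs → 9% + 0.5% transit = 9.5% → £0.67
Wall clock £37.01: all other goods → 9.25% + 0% transit = 9.25% → £3.42
Frozen peas £3.03: unprepared food → 0% + 0% transit = 0% → £0.00
Total tax = £0.62 + £0.67 + £3.42 = £4.71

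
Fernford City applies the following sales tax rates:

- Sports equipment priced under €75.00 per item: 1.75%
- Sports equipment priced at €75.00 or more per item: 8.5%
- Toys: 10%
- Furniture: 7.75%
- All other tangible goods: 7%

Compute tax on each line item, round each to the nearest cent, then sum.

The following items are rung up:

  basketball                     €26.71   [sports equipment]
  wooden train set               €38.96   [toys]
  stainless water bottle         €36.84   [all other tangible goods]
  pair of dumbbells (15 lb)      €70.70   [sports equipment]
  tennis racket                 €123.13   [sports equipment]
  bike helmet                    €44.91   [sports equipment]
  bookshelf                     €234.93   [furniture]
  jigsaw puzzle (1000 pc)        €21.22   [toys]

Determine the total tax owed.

€39.78

Basketball €26.71: sports equipment, under €75.00 → 1.75% → €0.47
Wooden train set €38.96: toys → 10% → €3.90
Stainless water bottle €36.84: all other tangible goods → 7% → €2.58
Pair of dumbbells (15 lb) €70.70: sports equipment, under €75.00 → 1.75% → €1.24
Tennis racket €123.13: sports equipment, €75.00 or more → 8.5% → €10.47
Bike helmet €44.91: sports equipment, under €75.00 → 1.75% → €0.79
Bookshelf €234.93: furniture → 7.75% → €18.21
Jigsaw puzzle (1000 pc) €21.22: toys → 10% → €2.12
Total tax = €0.47 + €3.90 + €2.58 + €1.24 + €10.47 + €0.79 + €18.21 + €2.12 = €39.78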